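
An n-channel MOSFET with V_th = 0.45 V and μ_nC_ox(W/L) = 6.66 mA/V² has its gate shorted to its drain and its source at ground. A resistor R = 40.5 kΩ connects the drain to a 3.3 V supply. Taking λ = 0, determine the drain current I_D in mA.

I_D = 0.0669 mA

With gate tied to drain, V_GS = V_DS ≥ V_GS − V_th, so the device is in saturation.
KCL at the drain: ½ k_n (V_GS − V_th)² = (V_DD − V_GS)/R.
Let x = V_GS − 0.45. Then 135 x² + x − 2.85 = 0, giving x = 0.142 V (positive root), so V_GS = 0.592 V.
I_D = (V_DD − V_GS)/R = (3.3 − 0.592) / 40.5 = 0.0669 mA.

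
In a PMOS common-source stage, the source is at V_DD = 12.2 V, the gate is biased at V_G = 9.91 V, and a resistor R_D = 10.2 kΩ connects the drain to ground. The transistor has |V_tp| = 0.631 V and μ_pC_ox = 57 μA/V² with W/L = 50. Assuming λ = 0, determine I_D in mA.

I_D = 1.17 mA

V_SG = V_DD − V_G = 12.2 − 9.91 = 2.29 V, so V_ov = 2.29 − 0.631 = 1.66 V.
k_p = μ_pC_ox · (W/L) = 2.85 mA/V².
Assume saturation: I_D = ½ k_p V_ov² = 0.5 × 2.85 × 1.66² = 3.92 mA, giving V_SD = V_DD − I_D R_D = 12.2 − 3.92 × 10.2 = -27.8 V.
But -27.8 V < V_ov = 1.66 V, so the device is actually in triode.
In triode I_D = k_p[V_ov V_SD − ½ V_SD²] and I_D = (V_DD − V_SD)/R_D. Equating: 14.5 V_SD² − 49.23 V_SD + 12.2 = 0, giving V_SD = 0.269 V (the root below V_ov).
I_D = (12.2 − 0.269) / 10.2 = 1.17 mA.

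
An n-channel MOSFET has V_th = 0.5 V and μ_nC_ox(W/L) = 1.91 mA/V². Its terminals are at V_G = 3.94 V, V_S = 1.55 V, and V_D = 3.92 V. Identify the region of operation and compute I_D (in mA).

V_GS = V_G − V_S = 3.94 − 1.55 = 2.39 V; V_DS = V_D − V_S = 3.92 − 1.55 = 2.37 V.
V_ov = V_GS − V_th = 2.39 − 0.5 = 1.89 V.
Since V_DS = 2.37 V ≥ V_ov = 1.89 V, the device is in saturation.
I_D = ½ k_n V_ov² = 0.5 × 1.91 × 1.89² = 3.41 mA.

Saturation; I_D = 3.41 mA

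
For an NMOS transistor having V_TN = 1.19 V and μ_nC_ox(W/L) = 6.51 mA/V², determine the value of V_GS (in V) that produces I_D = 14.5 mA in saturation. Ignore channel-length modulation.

In saturation I_D = ½ k_n (V_GS − V_TN)², so V_GS − V_TN = √(2 I_D / k_n) = √(2 × 14.5 / 6.51) = 2.11 V.
V_GS = 1.19 + 2.11 = 3.3 V.

V_GS = 3.30 V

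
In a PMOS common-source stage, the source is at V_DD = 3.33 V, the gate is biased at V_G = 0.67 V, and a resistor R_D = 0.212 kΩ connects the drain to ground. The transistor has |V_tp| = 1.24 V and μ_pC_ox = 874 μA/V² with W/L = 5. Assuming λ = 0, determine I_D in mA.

I_D = 4.41 mA

V_SG = V_DD − V_G = 3.33 − 0.67 = 2.66 V, so V_ov = 2.66 − 1.24 = 1.42 V.
k_p = μ_pC_ox · (W/L) = 4.37 mA/V².
Assume saturation: I_D = ½ k_p V_ov² = 0.5 × 4.37 × 1.42² = 4.41 mA, giving V_SD = V_DD − I_D R_D = 3.33 − 4.41 × 0.212 = 2.4 V.
V_SD = 2.4 V ≥ V_ov = 1.42 V, confirming saturation.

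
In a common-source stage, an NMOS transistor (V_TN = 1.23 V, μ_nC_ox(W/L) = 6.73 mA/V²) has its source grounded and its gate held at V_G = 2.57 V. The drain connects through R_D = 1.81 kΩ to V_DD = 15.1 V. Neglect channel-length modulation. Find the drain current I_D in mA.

I_D = 6.04 mA

V_GS = V_G = 2.57 V, so V_ov = 2.57 − 1.23 = 1.34 V.
Assume saturation: I_D = ½ k_n V_ov² = 0.5 × 6.73 × 1.34² = 6.04 mA, giving V_DS = V_DD − I_D R_D = 15.1 − 6.04 × 1.81 = 4.16 V.
V_DS = 4.16 V ≥ V_ov = 1.34 V, confirming saturation.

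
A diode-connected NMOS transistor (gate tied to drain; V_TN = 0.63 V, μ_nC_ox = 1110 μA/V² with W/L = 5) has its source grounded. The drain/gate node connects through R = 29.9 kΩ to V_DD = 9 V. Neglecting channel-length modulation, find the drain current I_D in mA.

I_D = 0.270 mA

With gate tied to drain, V_GS = V_DS ≥ V_GS − V_TN, so the device is in saturation.
k_n = μ_nC_ox · (W/L) = 5.55 mA/V².
KCL at the drain: ½ k_n (V_GS − V_TN)² = (V_DD − V_GS)/R.
Let x = V_GS − 0.63. Then 83 x² + x − 8.37 = 0, giving x = 0.312 V (positive root), so V_GS = 0.942 V.
I_D = (V_DD − V_GS)/R = (9 − 0.942) / 29.9 = 0.27 mA.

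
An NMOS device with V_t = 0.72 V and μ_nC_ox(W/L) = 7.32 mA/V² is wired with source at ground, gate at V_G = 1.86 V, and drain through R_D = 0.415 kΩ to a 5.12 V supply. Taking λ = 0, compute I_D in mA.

V_GS = V_G = 1.86 V, so V_ov = 1.86 − 0.72 = 1.14 V.
Assume saturation: I_D = ½ k_n V_ov² = 0.5 × 7.32 × 1.14² = 4.76 mA, giving V_DS = V_DD − I_D R_D = 5.12 − 4.76 × 0.415 = 3.15 V.
V_DS = 3.15 V ≥ V_ov = 1.14 V, confirming saturation.

I_D = 4.76 mA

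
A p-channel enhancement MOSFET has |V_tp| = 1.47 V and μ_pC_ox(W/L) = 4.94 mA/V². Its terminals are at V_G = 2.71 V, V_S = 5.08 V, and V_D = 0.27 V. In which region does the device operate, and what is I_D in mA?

Saturation; I_D = 2.00 mA

V_SG = V_S − V_G = 5.08 − 2.71 = 2.37 V; V_SD = V_S − V_D = 5.08 − 0.27 = 4.81 V.
V_ov = V_SG − |V_tp| = 2.37 − 1.47 = 0.9 V.
Since V_SD = 4.81 V ≥ V_ov = 0.9 V, the device is in saturation.
I_D = ½ k_p V_ov² = 0.5 × 4.94 × 0.9² = 2 mA.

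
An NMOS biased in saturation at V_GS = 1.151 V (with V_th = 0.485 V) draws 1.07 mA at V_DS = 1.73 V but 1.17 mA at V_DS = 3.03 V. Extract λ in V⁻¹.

With V_GS fixed, I_D ∝ (1 + λ V_DS) in saturation, so I_D2/I_D1 = (1 + λ V_DS2)/(1 + λ V_DS1).
1.17/1.07 = 1.093 = (1 + 3.03 λ)/(1 + 1.73 λ).
Solving: λ (I_D1 V_DS2 − I_D2 V_DS1) = I_D2 − I_D1, so λ = (1.17 − 1.07) / (1.07 × 3.03 − 1.17 × 1.73) = 0.1 / 1.22 = 0.0821 V⁻¹.

λ = 0.0821 V⁻¹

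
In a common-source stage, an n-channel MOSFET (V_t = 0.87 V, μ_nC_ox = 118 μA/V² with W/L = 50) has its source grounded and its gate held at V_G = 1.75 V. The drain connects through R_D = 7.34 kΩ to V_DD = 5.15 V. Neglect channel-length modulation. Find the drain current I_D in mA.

V_GS = V_G = 1.75 V, so V_ov = 1.75 − 0.87 = 0.88 V.
k_n = μ_nC_ox · (W/L) = 5.9 mA/V².
Assume saturation: I_D = ½ k_n V_ov² = 0.5 × 5.9 × 0.88² = 2.28 mA, giving V_DS = V_DD − I_D R_D = 5.15 − 2.28 × 7.34 = -11.6 V.
But -11.6 V < V_ov = 0.88 V, so the device is actually in triode.
In triode I_D = k_n[V_ov V_DS − ½ V_DS²] and I_D = (V_DD − V_DS)/R_D. Equating: 21.7 V_DS² − 39.11 V_DS + 5.15 = 0, giving V_DS = 0.143 V (the root below V_ov).
I_D = (5.15 − 0.143) / 7.34 = 0.682 mA.

I_D = 0.682 mA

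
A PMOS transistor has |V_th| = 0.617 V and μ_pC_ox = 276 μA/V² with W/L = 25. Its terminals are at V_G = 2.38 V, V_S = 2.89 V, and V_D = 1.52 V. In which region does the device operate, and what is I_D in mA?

Cutoff; I_D = 0 mA

V_SG = V_S − V_G = 2.89 − 2.38 = 0.51 V; V_SD = V_S − V_D = 2.89 − 1.52 = 1.37 V.
V_SG = 0.51 V < |V_th| = 0.617 V, so the transistor is in cutoff.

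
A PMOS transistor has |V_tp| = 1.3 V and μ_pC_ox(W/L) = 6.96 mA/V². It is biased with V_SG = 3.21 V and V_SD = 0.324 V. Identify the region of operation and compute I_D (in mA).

V_ov = V_SG − |V_tp| = 3.21 − 1.3 = 1.91 V.
Since V_SD = 0.324 V < V_ov = 1.91 V, the device is in the triode region.
I_D = k_p [V_ov · V_SD − ½ V_SD²] = 6.96 × [1.91 × 0.324 − 0.5 × 0.324²] = 3.94 mA.

Triode; I_D = 3.94 mA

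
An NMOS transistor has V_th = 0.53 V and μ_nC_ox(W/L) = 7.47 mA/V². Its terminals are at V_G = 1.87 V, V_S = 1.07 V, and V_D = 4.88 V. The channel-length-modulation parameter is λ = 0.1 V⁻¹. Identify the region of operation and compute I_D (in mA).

Saturation; I_D = 0.376 mA

V_GS = V_G − V_S = 1.87 − 1.07 = 0.8 V; V_DS = V_D − V_S = 4.88 − 1.07 = 3.81 V.
V_ov = V_GS − V_th = 0.8 − 0.53 = 0.27 V.
Since V_DS = 3.81 V ≥ V_ov = 0.27 V, the device is in saturation.
I_D = ½ k_n V_ov² (1 + λ V_DS) = 0.5 × 7.47 × 0.27² × (1 + 0.1 × 3.81) = 0.376 mA.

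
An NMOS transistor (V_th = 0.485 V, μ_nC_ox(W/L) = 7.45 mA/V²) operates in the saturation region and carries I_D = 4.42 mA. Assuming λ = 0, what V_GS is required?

V_GS = 1.57 V

In saturation I_D = ½ k_n (V_GS − V_th)², so V_GS − V_th = √(2 I_D / k_n) = √(2 × 4.42 / 7.45) = 1.09 V.
V_GS = 0.485 + 1.09 = 1.57 V.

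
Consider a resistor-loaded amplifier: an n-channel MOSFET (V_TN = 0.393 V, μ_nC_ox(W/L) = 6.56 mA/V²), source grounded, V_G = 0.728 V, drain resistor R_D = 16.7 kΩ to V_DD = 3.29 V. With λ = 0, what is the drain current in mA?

I_D = 0.191 mA

V_GS = V_G = 0.728 V, so V_ov = 0.728 − 0.393 = 0.335 V.
Assume saturation: I_D = ½ k_n V_ov² = 0.5 × 6.56 × 0.335² = 0.368 mA, giving V_DS = V_DD − I_D R_D = 3.29 − 0.368 × 16.7 = -2.86 V.
But -2.86 V < V_ov = 0.335 V, so the device is actually in triode.
In triode I_D = k_n[V_ov V_DS − ½ V_DS²] and I_D = (V_DD − V_DS)/R_D. Equating: 54.8 V_DS² − 37.7 V_DS + 3.29 = 0, giving V_DS = 0.103 V (the root below V_ov).
I_D = (3.29 − 0.103) / 16.7 = 0.191 mA.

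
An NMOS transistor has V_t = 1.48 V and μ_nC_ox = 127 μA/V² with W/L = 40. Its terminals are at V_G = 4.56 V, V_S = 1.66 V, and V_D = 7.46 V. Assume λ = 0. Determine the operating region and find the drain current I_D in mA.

V_GS = V_G − V_S = 4.56 − 1.66 = 2.9 V; V_DS = V_D − V_S = 7.46 − 1.66 = 5.8 V.
k_n = μ_nC_ox · (W/L) = 5.08 mA/V².
V_ov = V_GS − V_t = 2.9 − 1.48 = 1.42 V.
Since V_DS = 5.8 V ≥ V_ov = 1.42 V, the device is in saturation.
I_D = ½ k_n V_ov² = 0.5 × 5.08 × 1.42² = 5.12 mA.

Saturation; I_D = 5.12 mA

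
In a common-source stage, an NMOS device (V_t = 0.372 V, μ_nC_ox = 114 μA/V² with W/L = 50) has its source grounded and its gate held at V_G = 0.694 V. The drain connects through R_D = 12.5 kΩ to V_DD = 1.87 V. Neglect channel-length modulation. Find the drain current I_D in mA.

I_D = 0.142 mA

V_GS = V_G = 0.694 V, so V_ov = 0.694 − 0.372 = 0.322 V.
k_n = μ_nC_ox · (W/L) = 5.7 mA/V².
Assume saturation: I_D = ½ k_n V_ov² = 0.5 × 5.7 × 0.322² = 0.295 mA, giving V_DS = V_DD − I_D R_D = 1.87 − 0.295 × 12.5 = -1.82 V.
But -1.82 V < V_ov = 0.322 V, so the device is actually in triode.
In triode I_D = k_n[V_ov V_DS − ½ V_DS²] and I_D = (V_DD − V_DS)/R_D. Equating: 35.6 V_DS² − 23.94 V_DS + 1.87 = 0, giving V_DS = 0.0902 V (the root below V_ov).
I_D = (1.87 − 0.0902) / 12.5 = 0.142 mA.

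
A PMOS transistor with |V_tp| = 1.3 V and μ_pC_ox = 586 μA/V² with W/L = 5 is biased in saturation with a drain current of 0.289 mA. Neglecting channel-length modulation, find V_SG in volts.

k_p = μ_pC_ox · (W/L) = 2.93 mA/V².
In saturation I_D = ½ k_p (V_SG − |V_tp|)², so V_SG − |V_tp| = √(2 I_D / k_p) = √(2 × 0.289 / 2.93) = 0.444 V.
V_SG = 1.3 + 0.444 = 1.74 V.

V_SG = 1.74 V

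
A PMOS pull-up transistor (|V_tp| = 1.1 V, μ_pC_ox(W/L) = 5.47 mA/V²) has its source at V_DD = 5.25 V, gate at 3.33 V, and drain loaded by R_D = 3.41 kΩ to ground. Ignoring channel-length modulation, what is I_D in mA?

V_SG = V_DD − V_G = 5.25 − 3.33 = 1.92 V, so V_ov = 1.92 − 1.1 = 0.82 V.
Assume saturation: I_D = ½ k_p V_ov² = 0.5 × 5.47 × 0.82² = 1.84 mA, giving V_SD = V_DD − I_D R_D = 5.25 − 1.84 × 3.41 = -1.02 V.
But -1.02 V < V_ov = 0.82 V, so the device is actually in triode.
In triode I_D = k_p[V_ov V_SD − ½ V_SD²] and I_D = (V_DD − V_SD)/R_D. Equating: 9.33 V_SD² − 16.3 V_SD + 5.25 = 0, giving V_SD = 0.426 V (the root below V_ov).
I_D = (5.25 − 0.426) / 3.41 = 1.41 mA.

I_D = 1.41 mA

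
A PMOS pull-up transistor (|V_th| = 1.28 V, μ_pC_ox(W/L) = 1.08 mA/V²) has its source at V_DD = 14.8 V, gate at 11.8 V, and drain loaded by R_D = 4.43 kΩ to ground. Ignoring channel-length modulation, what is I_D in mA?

V_SG = V_DD − V_G = 14.8 − 11.8 = 3 V, so V_ov = 3 − 1.28 = 1.72 V.
Assume saturation: I_D = ½ k_p V_ov² = 0.5 × 1.08 × 1.72² = 1.6 mA, giving V_SD = V_DD − I_D R_D = 14.8 − 1.6 × 4.43 = 7.72 V.
V_SD = 7.72 V ≥ V_ov = 1.72 V, confirming saturation.

I_D = 1.60 mA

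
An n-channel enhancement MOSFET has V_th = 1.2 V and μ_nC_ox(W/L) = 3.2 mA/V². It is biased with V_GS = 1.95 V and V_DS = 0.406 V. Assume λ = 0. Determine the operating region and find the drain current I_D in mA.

Triode; I_D = 0.711 mA

V_ov = V_GS − V_th = 1.95 − 1.2 = 0.75 V.
Since V_DS = 0.406 V < V_ov = 0.75 V, the device is in the triode region.
I_D = k_n [V_ov · V_DS − ½ V_DS²] = 3.2 × [0.75 × 0.406 − 0.5 × 0.406²] = 0.711 mA.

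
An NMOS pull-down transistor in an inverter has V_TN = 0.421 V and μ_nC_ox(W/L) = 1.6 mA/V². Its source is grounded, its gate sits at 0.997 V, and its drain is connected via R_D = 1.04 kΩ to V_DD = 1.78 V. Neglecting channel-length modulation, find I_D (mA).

I_D = 0.265 mA

V_GS = V_G = 0.997 V, so V_ov = 0.997 − 0.421 = 0.576 V.
Assume saturation: I_D = ½ k_n V_ov² = 0.5 × 1.6 × 0.576² = 0.265 mA, giving V_DS = V_DD − I_D R_D = 1.78 − 0.265 × 1.04 = 1.5 V.
V_DS = 1.5 V ≥ V_ov = 0.576 V, confirming saturation.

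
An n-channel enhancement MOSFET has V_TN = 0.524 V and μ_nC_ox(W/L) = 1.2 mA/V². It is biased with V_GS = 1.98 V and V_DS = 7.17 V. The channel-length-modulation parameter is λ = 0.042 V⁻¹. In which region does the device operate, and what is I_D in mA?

V_ov = V_GS − V_TN = 1.98 − 0.524 = 1.46 V.
Since V_DS = 7.17 V ≥ V_ov = 1.46 V, the device is in saturation.
I_D = ½ k_n V_ov² (1 + λ V_DS) = 0.5 × 1.2 × 1.46² × (1 + 0.042 × 7.17) = 1.66 mA.

Saturation; I_D = 1.66 mA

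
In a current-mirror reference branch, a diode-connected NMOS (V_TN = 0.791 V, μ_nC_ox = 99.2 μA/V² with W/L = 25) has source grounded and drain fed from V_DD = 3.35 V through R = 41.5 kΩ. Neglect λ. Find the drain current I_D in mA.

With gate tied to drain, V_GS = V_DS ≥ V_GS − V_TN, so the device is in saturation.
k_n = μ_nC_ox · (W/L) = 2.48 mA/V².
KCL at the drain: ½ k_n (V_GS − V_TN)² = (V_DD − V_GS)/R.
Let x = V_GS − 0.791. Then 51.5 x² + x − 2.559 = 0, giving x = 0.213 V (positive root), so V_GS = 1 V.
I_D = (V_DD − V_GS)/R = (3.35 − 1) / 41.5 = 0.0565 mA.

I_D = 0.0565 mA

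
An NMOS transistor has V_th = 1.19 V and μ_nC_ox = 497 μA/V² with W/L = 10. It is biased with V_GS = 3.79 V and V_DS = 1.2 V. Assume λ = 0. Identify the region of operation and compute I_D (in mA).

k_n = μ_nC_ox · (W/L) = 4.97 mA/V².
V_ov = V_GS − V_th = 3.79 − 1.19 = 2.6 V.
Since V_DS = 1.2 V < V_ov = 2.6 V, the device is in the triode region.
I_D = k_n [V_ov · V_DS − ½ V_DS²] = 4.97 × [2.6 × 1.2 − 0.5 × 1.2²] = 11.9 mA.

Triode; I_D = 11.9 mA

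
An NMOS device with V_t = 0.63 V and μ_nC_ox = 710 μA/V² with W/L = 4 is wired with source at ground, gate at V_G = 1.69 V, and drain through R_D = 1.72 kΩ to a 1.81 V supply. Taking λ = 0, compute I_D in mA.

I_D = 0.856 mA

V_GS = V_G = 1.69 V, so V_ov = 1.69 − 0.63 = 1.06 V.
k_n = μ_nC_ox · (W/L) = 2.84 mA/V².
Assume saturation: I_D = ½ k_n V_ov² = 0.5 × 2.84 × 1.06² = 1.6 mA, giving V_DS = V_DD − I_D R_D = 1.81 − 1.6 × 1.72 = -0.934 V.
But -0.934 V < V_ov = 1.06 V, so the device is actually in triode.
In triode I_D = k_n[V_ov V_DS − ½ V_DS²] and I_D = (V_DD − V_DS)/R_D. Equating: 2.44 V_DS² − 6.178 V_DS + 1.81 = 0, giving V_DS = 0.338 V (the root below V_ov).
I_D = (1.81 − 0.338) / 1.72 = 0.856 mA.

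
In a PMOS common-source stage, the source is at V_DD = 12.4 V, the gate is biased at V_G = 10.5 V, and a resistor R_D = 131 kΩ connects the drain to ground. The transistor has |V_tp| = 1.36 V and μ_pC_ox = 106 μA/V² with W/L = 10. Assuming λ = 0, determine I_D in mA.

I_D = 0.0931 mA

V_SG = V_DD − V_G = 12.4 − 10.5 = 1.9 V, so V_ov = 1.9 − 1.36 = 0.54 V.
k_p = μ_pC_ox · (W/L) = 1.06 mA/V².
Assume saturation: I_D = ½ k_p V_ov² = 0.5 × 1.06 × 0.54² = 0.155 mA, giving V_SD = V_DD − I_D R_D = 12.4 − 0.155 × 131 = -7.85 V.
But -7.85 V < V_ov = 0.54 V, so the device is actually in triode.
In triode I_D = k_p[V_ov V_SD − ½ V_SD²] and I_D = (V_DD − V_SD)/R_D. Equating: 69.4 V_SD² − 75.98 V_SD + 12.4 = 0, giving V_SD = 0.2 V (the root below V_ov).
I_D = (12.4 − 0.2) / 131 = 0.0931 mA.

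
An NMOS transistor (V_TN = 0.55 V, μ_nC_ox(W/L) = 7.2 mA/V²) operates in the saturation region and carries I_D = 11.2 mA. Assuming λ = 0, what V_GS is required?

V_GS = 2.31 V

In saturation I_D = ½ k_n (V_GS − V_TN)², so V_GS − V_TN = √(2 I_D / k_n) = √(2 × 11.2 / 7.2) = 1.76 V.
V_GS = 0.55 + 1.76 = 2.31 V.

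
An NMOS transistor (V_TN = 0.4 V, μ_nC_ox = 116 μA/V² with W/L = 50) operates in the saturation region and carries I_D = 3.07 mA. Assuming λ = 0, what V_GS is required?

k_n = μ_nC_ox · (W/L) = 5.8 mA/V².
In saturation I_D = ½ k_n (V_GS − V_TN)², so V_GS − V_TN = √(2 I_D / k_n) = √(2 × 3.07 / 5.8) = 1.03 V.
V_GS = 0.4 + 1.03 = 1.43 V.

V_GS = 1.43 V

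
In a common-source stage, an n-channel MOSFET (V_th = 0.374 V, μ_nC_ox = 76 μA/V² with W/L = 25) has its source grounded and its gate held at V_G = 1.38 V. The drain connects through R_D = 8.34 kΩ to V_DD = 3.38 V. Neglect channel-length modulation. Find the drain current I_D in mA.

I_D = 0.379 mA

V_GS = V_G = 1.38 V, so V_ov = 1.38 − 0.374 = 1.01 V.
k_n = μ_nC_ox · (W/L) = 1.9 mA/V².
Assume saturation: I_D = ½ k_n V_ov² = 0.5 × 1.9 × 1.01² = 0.961 mA, giving V_DS = V_DD − I_D R_D = 3.38 − 0.961 × 8.34 = -4.64 V.
But -4.64 V < V_ov = 1.01 V, so the device is actually in triode.
In triode I_D = k_n[V_ov V_DS − ½ V_DS²] and I_D = (V_DD − V_DS)/R_D. Equating: 7.92 V_DS² − 16.94 V_DS + 3.38 = 0, giving V_DS = 0.223 V (the root below V_ov).
I_D = (3.38 − 0.223) / 8.34 = 0.379 mA.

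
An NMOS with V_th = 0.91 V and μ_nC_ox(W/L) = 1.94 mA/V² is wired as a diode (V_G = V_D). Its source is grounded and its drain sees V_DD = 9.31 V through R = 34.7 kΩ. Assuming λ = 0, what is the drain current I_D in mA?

With gate tied to drain, V_GS = V_DS ≥ V_GS − V_th, so the device is in saturation.
KCL at the drain: ½ k_n (V_GS − V_th)² = (V_DD − V_GS)/R.
Let x = V_GS − 0.91. Then 33.7 x² + x − 8.4 = 0, giving x = 0.485 V (positive root), so V_GS = 1.39 V.
I_D = (V_DD − V_GS)/R = (9.31 − 1.39) / 34.7 = 0.228 mA.

I_D = 0.228 mA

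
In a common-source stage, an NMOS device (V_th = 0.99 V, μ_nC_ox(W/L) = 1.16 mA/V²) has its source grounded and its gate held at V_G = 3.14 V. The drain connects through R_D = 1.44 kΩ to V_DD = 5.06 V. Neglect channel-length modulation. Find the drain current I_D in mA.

I_D = 2.45 mA

V_GS = V_G = 3.14 V, so V_ov = 3.14 − 0.99 = 2.15 V.
Assume saturation: I_D = ½ k_n V_ov² = 0.5 × 1.16 × 2.15² = 2.68 mA, giving V_DS = V_DD − I_D R_D = 5.06 − 2.68 × 1.44 = 1.2 V.
But 1.2 V < V_ov = 2.15 V, so the device is actually in triode.
In triode I_D = k_n[V_ov V_DS − ½ V_DS²] and I_D = (V_DD − V_DS)/R_D. Equating: 0.835 V_DS² − 4.591 V_DS + 5.06 = 0, giving V_DS = 1.53 V (the root below V_ov).
I_D = (5.06 − 1.53) / 1.44 = 2.45 mA.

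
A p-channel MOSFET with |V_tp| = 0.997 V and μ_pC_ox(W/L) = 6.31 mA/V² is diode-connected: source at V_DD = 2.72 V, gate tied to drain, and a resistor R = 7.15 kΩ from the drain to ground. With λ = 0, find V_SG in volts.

With gate tied to drain, V_SG = V_SD ≥ V_SG − |V_tp|, so the device is in saturation.
KCL at the drain: ½ k_p (V_SG − |V_tp|)² = (V_DD − V_SG)/R.
Let x = V_SG − 0.997. Then 22.6 x² + x − 1.723 = 0, giving x = 0.255 V (positive root), so V_SG = 1.25 V.
I_D = (V_DD − V_SG)/R = (2.72 − 1.25) / 7.15 = 0.205 mA.

V_SG = 1.25 V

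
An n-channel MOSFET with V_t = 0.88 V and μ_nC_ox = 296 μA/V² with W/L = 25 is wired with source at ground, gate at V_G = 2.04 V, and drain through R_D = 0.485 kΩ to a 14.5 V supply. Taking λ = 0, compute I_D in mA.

I_D = 4.98 mA

V_GS = V_G = 2.04 V, so V_ov = 2.04 − 0.88 = 1.16 V.
k_n = μ_nC_ox · (W/L) = 7.4 mA/V².
Assume saturation: I_D = ½ k_n V_ov² = 0.5 × 7.4 × 1.16² = 4.98 mA, giving V_DS = V_DD − I_D R_D = 14.5 − 4.98 × 0.485 = 12.1 V.
V_DS = 12.1 V ≥ V_ov = 1.16 V, confirming saturation.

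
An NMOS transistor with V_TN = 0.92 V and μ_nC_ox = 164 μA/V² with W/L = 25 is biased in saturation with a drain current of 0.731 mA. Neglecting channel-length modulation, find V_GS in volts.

V_GS = 1.52 V

k_n = μ_nC_ox · (W/L) = 4.1 mA/V².
In saturation I_D = ½ k_n (V_GS − V_TN)², so V_GS − V_TN = √(2 I_D / k_n) = √(2 × 0.731 / 4.1) = 0.597 V.
V_GS = 0.92 + 0.597 = 1.52 V.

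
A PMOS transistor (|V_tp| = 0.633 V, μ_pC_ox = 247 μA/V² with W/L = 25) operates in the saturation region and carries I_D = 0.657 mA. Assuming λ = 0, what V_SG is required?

k_p = μ_pC_ox · (W/L) = 6.175 mA/V².
In saturation I_D = ½ k_p (V_SG − |V_tp|)², so V_SG − |V_tp| = √(2 I_D / k_p) = √(2 × 0.657 / 6.175) = 0.461 V.
V_SG = 0.633 + 0.461 = 1.09 V.

V_SG = 1.09 V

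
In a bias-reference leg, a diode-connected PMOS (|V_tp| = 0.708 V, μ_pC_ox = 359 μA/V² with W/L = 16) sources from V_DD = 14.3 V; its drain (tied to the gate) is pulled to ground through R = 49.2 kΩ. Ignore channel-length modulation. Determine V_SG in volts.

With gate tied to drain, V_SG = V_SD ≥ V_SG − |V_tp|, so the device is in saturation.
k_p = μ_pC_ox · (W/L) = 5.744 mA/V².
KCL at the drain: ½ k_p (V_SG − |V_tp|)² = (V_DD − V_SG)/R.
Let x = V_SG − 0.708. Then 141 x² + x − 13.59 = 0, giving x = 0.307 V (positive root), so V_SG = 1.01 V.
I_D = (V_DD − V_SG)/R = (14.3 − 1.01) / 49.2 = 0.27 mA.

V_SG = 1.01 V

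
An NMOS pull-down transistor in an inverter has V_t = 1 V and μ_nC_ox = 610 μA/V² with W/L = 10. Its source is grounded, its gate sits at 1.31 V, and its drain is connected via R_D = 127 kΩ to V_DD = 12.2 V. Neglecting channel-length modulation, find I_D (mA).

I_D = 0.0956 mA

V_GS = V_G = 1.31 V, so V_ov = 1.31 − 1 = 0.31 V.
k_n = μ_nC_ox · (W/L) = 6.1 mA/V².
Assume saturation: I_D = ½ k_n V_ov² = 0.5 × 6.1 × 0.31² = 0.293 mA, giving V_DS = V_DD − I_D R_D = 12.2 − 0.293 × 127 = -25 V.
But -25 V < V_ov = 0.31 V, so the device is actually in triode.
In triode I_D = k_n[V_ov V_DS − ½ V_DS²] and I_D = (V_DD − V_DS)/R_D. Equating: 387 V_DS² − 241.2 V_DS + 12.2 = 0, giving V_DS = 0.0555 V (the root below V_ov).
I_D = (12.2 − 0.0555) / 127 = 0.0956 mA.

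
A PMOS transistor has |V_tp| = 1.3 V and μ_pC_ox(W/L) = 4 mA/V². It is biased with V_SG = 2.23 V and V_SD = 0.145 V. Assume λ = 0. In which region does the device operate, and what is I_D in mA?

Triode; I_D = 0.497 mA

V_ov = V_SG − |V_tp| = 2.23 − 1.3 = 0.93 V.
Since V_SD = 0.145 V < V_ov = 0.93 V, the device is in the triode region.
I_D = k_p [V_ov · V_SD − ½ V_SD²] = 4 × [0.93 × 0.145 − 0.5 × 0.145²] = 0.497 mA.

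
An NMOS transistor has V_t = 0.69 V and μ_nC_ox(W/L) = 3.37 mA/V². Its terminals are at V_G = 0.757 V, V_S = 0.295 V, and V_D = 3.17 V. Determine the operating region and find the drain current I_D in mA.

Cutoff; I_D = 0 mA

V_GS = V_G − V_S = 0.757 − 0.295 = 0.462 V; V_DS = V_D − V_S = 3.17 − 0.295 = 2.88 V.
V_GS = 0.462 V < V_t = 0.69 V, so the transistor is in cutoff.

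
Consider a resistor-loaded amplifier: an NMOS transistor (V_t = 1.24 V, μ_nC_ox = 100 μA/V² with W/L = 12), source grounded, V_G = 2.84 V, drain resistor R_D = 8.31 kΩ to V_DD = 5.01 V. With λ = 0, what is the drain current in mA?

I_D = 0.564 mA

V_GS = V_G = 2.84 V, so V_ov = 2.84 − 1.24 = 1.6 V.
k_n = μ_nC_ox · (W/L) = 1.2 mA/V².
Assume saturation: I_D = ½ k_n V_ov² = 0.5 × 1.2 × 1.6² = 1.54 mA, giving V_DS = V_DD − I_D R_D = 5.01 − 1.54 × 8.31 = -7.75 V.
But -7.75 V < V_ov = 1.6 V, so the device is actually in triode.
In triode I_D = k_n[V_ov V_DS − ½ V_DS²] and I_D = (V_DD − V_DS)/R_D. Equating: 4.99 V_DS² − 16.96 V_DS + 5.01 = 0, giving V_DS = 0.327 V (the root below V_ov).
I_D = (5.01 − 0.327) / 8.31 = 0.564 mA.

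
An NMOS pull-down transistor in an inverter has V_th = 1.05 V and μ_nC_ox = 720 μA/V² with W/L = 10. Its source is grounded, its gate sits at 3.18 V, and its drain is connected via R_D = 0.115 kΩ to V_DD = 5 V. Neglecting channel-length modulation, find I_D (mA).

V_GS = V_G = 3.18 V, so V_ov = 3.18 − 1.05 = 2.13 V.
k_n = μ_nC_ox · (W/L) = 7.2 mA/V².
Assume saturation: I_D = ½ k_n V_ov² = 0.5 × 7.2 × 2.13² = 16.3 mA, giving V_DS = V_DD − I_D R_D = 5 − 16.3 × 0.115 = 3.12 V.
V_DS = 3.12 V ≥ V_ov = 2.13 V, confirming saturation.

I_D = 16.3 mA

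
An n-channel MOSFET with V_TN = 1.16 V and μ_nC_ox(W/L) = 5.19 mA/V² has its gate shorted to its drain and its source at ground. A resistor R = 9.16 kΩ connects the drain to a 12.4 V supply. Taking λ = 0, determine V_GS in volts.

With gate tied to drain, V_GS = V_DS ≥ V_GS − V_TN, so the device is in saturation.
KCL at the drain: ½ k_n (V_GS − V_TN)² = (V_DD − V_GS)/R.
Let x = V_GS − 1.16. Then 23.8 x² + x − 11.24 = 0, giving x = 0.667 V (positive root), so V_GS = 1.83 V.
I_D = (V_DD − V_GS)/R = (12.4 − 1.83) / 9.16 = 1.15 mA.

V_GS = 1.83 V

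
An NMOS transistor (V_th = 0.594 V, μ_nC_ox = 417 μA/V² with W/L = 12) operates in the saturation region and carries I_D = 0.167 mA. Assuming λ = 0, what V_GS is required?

k_n = μ_nC_ox · (W/L) = 5.004 mA/V².
In saturation I_D = ½ k_n (V_GS − V_th)², so V_GS − V_th = √(2 I_D / k_n) = √(2 × 0.167 / 5.004) = 0.258 V.
V_GS = 0.594 + 0.258 = 0.852 V.

V_GS = 0.852 V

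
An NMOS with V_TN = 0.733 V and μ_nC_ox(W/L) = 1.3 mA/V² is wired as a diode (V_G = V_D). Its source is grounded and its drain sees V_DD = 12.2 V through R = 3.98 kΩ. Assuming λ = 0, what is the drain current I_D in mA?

With gate tied to drain, V_GS = V_DS ≥ V_GS − V_TN, so the device is in saturation.
KCL at the drain: ½ k_n (V_GS − V_TN)² = (V_DD − V_GS)/R.
Let x = V_GS − 0.733. Then 2.59 x² + x − 11.47 = 0, giving x = 1.92 V (positive root), so V_GS = 2.65 V.
I_D = (V_DD − V_GS)/R = (12.2 − 2.65) / 3.98 = 2.4 mA.

I_D = 2.40 mA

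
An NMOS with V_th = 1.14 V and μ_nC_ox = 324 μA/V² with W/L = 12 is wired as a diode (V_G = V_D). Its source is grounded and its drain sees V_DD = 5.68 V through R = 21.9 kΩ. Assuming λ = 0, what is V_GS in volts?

With gate tied to drain, V_GS = V_DS ≥ V_GS − V_th, so the device is in saturation.
k_n = μ_nC_ox · (W/L) = 3.888 mA/V².
KCL at the drain: ½ k_n (V_GS − V_th)² = (V_DD − V_GS)/R.
Let x = V_GS − 1.14. Then 42.6 x² + x − 4.54 = 0, giving x = 0.315 V (positive root), so V_GS = 1.46 V.
I_D = (V_DD − V_GS)/R = (5.68 − 1.46) / 21.9 = 0.193 mA.

V_GS = 1.46 V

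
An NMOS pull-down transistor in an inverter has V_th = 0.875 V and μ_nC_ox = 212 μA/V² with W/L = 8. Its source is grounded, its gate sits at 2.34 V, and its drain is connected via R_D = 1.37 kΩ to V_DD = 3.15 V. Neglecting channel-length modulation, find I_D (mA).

I_D = 1.60 mA

V_GS = V_G = 2.34 V, so V_ov = 2.34 − 0.875 = 1.46 V.
k_n = μ_nC_ox · (W/L) = 1.696 mA/V².
Assume saturation: I_D = ½ k_n V_ov² = 0.5 × 1.696 × 1.46² = 1.82 mA, giving V_DS = V_DD − I_D R_D = 3.15 − 1.82 × 1.37 = 0.657 V.
But 0.657 V < V_ov = 1.46 V, so the device is actually in triode.
In triode I_D = k_n[V_ov V_DS − ½ V_DS²] and I_D = (V_DD − V_DS)/R_D. Equating: 1.16 V_DS² − 4.404 V_DS + 3.15 = 0, giving V_DS = 0.957 V (the root below V_ov).
I_D = (3.15 − 0.957) / 1.37 = 1.6 mA.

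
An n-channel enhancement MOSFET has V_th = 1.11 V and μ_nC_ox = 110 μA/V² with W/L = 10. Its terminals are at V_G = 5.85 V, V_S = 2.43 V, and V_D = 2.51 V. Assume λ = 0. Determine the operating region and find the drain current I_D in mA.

V_GS = V_G − V_S = 5.85 − 2.43 = 3.42 V; V_DS = V_D − V_S = 2.51 − 2.43 = 0.08 V.
k_n = μ_nC_ox · (W/L) = 1.1 mA/V².
V_ov = V_GS − V_th = 3.42 − 1.11 = 2.31 V.
Since V_DS = 0.08 V < V_ov = 2.31 V, the device is in the triode region.
I_D = k_n [V_ov · V_DS − ½ V_DS²] = 1.1 × [2.31 × 0.08 − 0.5 × 0.08²] = 0.2 mA.

Triode; I_D = 0.200 mA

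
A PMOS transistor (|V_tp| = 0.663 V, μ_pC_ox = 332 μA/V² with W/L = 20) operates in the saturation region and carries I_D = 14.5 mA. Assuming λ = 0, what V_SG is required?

V_SG = 2.75 V

k_p = μ_pC_ox · (W/L) = 6.64 mA/V².
In saturation I_D = ½ k_p (V_SG − |V_tp|)², so V_SG − |V_tp| = √(2 I_D / k_p) = √(2 × 14.5 / 6.64) = 2.09 V.
V_SG = 0.663 + 2.09 = 2.75 V.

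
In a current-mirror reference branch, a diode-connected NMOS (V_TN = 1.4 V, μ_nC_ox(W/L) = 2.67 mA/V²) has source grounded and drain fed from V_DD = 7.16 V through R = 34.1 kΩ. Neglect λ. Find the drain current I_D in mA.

With gate tied to drain, V_GS = V_DS ≥ V_GS − V_TN, so the device is in saturation.
KCL at the drain: ½ k_n (V_GS − V_TN)² = (V_DD − V_GS)/R.
Let x = V_GS − 1.4. Then 45.5 x² + x − 5.76 = 0, giving x = 0.345 V (positive root), so V_GS = 1.74 V.
I_D = (V_DD − V_GS)/R = (7.16 − 1.74) / 34.1 = 0.159 mA.

I_D = 0.159 mA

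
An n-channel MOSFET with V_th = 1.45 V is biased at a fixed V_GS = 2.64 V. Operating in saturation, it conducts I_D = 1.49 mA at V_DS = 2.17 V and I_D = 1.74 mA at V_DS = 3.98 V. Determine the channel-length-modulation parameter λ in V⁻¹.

With V_GS fixed, I_D ∝ (1 + λ V_DS) in saturation, so I_D2/I_D1 = (1 + λ V_DS2)/(1 + λ V_DS1).
1.74/1.49 = 1.168 = (1 + 3.98 λ)/(1 + 2.17 λ).
Solving: λ (I_D1 V_DS2 − I_D2 V_DS1) = I_D2 − I_D1, so λ = (1.74 − 1.49) / (1.49 × 3.98 − 1.74 × 2.17) = 0.25 / 2.15 = 0.116 V⁻¹.

λ = 0.116 V⁻¹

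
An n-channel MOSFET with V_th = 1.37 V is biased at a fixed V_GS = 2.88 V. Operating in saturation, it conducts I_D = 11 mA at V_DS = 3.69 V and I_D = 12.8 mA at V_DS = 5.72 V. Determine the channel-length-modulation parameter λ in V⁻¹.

λ = 0.115 V⁻¹

With V_GS fixed, I_D ∝ (1 + λ V_DS) in saturation, so I_D2/I_D1 = (1 + λ V_DS2)/(1 + λ V_DS1).
12.8/11 = 1.164 = (1 + 5.72 λ)/(1 + 3.69 λ).
Solving: λ (I_D1 V_DS2 − I_D2 V_DS1) = I_D2 − I_D1, so λ = (12.8 − 11) / (11 × 5.72 − 12.8 × 3.69) = 1.8 / 15.7 = 0.115 V⁻¹.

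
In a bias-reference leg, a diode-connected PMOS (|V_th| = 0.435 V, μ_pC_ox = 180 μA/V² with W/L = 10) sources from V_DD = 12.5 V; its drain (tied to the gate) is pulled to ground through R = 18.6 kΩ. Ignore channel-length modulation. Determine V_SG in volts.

With gate tied to drain, V_SG = V_SD ≥ V_SG − |V_th|, so the device is in saturation.
k_p = μ_pC_ox · (W/L) = 1.8 mA/V².
KCL at the drain: ½ k_p (V_SG − |V_th|)² = (V_DD − V_SG)/R.
Let x = V_SG − 0.435. Then 16.7 x² + x − 12.06 = 0, giving x = 0.82 V (positive root), so V_SG = 1.25 V.
I_D = (V_DD − V_SG)/R = (12.5 − 1.25) / 18.6 = 0.605 mA.

V_SG = 1.25 V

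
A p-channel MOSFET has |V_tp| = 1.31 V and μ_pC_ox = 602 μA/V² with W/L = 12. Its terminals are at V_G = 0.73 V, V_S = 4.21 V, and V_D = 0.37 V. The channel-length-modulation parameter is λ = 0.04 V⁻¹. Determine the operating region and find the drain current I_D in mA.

Saturation; I_D = 19.6 mA

V_SG = V_S − V_G = 4.21 − 0.73 = 3.48 V; V_SD = V_S − V_D = 4.21 − 0.37 = 3.84 V.
k_p = μ_pC_ox · (W/L) = 7.224 mA/V².
V_ov = V_SG − |V_tp| = 3.48 − 1.31 = 2.17 V.
Since V_SD = 3.84 V ≥ V_ov = 2.17 V, the device is in saturation.
I_D = ½ k_p V_ov² (1 + λ V_SD) = 0.5 × 7.224 × 2.17² × (1 + 0.04 × 3.84) = 19.6 mA.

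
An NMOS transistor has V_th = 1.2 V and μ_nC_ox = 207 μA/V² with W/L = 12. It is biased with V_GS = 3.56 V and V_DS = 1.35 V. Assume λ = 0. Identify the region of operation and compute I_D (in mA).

Triode; I_D = 5.65 mA

k_n = μ_nC_ox · (W/L) = 2.484 mA/V².
V_ov = V_GS − V_th = 3.56 − 1.2 = 2.36 V.
Since V_DS = 1.35 V < V_ov = 2.36 V, the device is in the triode region.
I_D = k_n [V_ov · V_DS − ½ V_DS²] = 2.484 × [2.36 × 1.35 − 0.5 × 1.35²] = 5.65 mA.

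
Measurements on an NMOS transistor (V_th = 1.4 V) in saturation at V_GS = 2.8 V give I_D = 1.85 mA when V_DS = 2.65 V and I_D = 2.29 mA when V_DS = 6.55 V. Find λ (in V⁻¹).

λ = 0.0727 V⁻¹

With V_GS fixed, I_D ∝ (1 + λ V_DS) in saturation, so I_D2/I_D1 = (1 + λ V_DS2)/(1 + λ V_DS1).
2.29/1.85 = 1.238 = (1 + 6.55 λ)/(1 + 2.65 λ).
Solving: λ (I_D1 V_DS2 − I_D2 V_DS1) = I_D2 − I_D1, so λ = (2.29 − 1.85) / (1.85 × 6.55 − 2.29 × 2.65) = 0.44 / 6.05 = 0.0727 V⁻¹.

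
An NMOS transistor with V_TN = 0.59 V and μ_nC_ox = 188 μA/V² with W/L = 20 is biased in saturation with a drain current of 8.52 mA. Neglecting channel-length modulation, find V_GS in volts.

V_GS = 2.72 V

k_n = μ_nC_ox · (W/L) = 3.76 mA/V².
In saturation I_D = ½ k_n (V_GS − V_TN)², so V_GS − V_TN = √(2 I_D / k_n) = √(2 × 8.52 / 3.76) = 2.13 V.
V_GS = 0.59 + 2.13 = 2.72 V.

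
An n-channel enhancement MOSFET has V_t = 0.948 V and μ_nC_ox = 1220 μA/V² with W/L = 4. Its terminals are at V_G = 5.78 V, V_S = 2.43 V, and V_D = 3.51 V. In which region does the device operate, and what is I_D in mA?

Triode; I_D = 9.81 mA

V_GS = V_G − V_S = 5.78 − 2.43 = 3.35 V; V_DS = V_D − V_S = 3.51 − 2.43 = 1.08 V.
k_n = μ_nC_ox · (W/L) = 4.88 mA/V².
V_ov = V_GS − V_t = 3.35 − 0.948 = 2.4 V.
Since V_DS = 1.08 V < V_ov = 2.4 V, the device is in the triode region.
I_D = k_n [V_ov · V_DS − ½ V_DS²] = 4.88 × [2.4 × 1.08 − 0.5 × 1.08²] = 9.81 mA.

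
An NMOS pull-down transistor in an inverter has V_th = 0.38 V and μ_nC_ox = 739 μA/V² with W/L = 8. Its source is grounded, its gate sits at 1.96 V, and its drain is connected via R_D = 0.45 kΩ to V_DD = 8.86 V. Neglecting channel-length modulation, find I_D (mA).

V_GS = V_G = 1.96 V, so V_ov = 1.96 − 0.38 = 1.58 V.
k_n = μ_nC_ox · (W/L) = 5.912 mA/V².
Assume saturation: I_D = ½ k_n V_ov² = 0.5 × 5.912 × 1.58² = 7.38 mA, giving V_DS = V_DD − I_D R_D = 8.86 − 7.38 × 0.45 = 5.54 V.
V_DS = 5.54 V ≥ V_ov = 1.58 V, confirming saturation.

I_D = 7.38 mA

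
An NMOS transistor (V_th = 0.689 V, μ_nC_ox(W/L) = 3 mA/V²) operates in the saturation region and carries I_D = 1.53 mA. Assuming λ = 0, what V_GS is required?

In saturation I_D = ½ k_n (V_GS − V_th)², so V_GS − V_th = √(2 I_D / k_n) = √(2 × 1.53 / 3) = 1.01 V.
V_GS = 0.689 + 1.01 = 1.7 V.

V_GS = 1.70 V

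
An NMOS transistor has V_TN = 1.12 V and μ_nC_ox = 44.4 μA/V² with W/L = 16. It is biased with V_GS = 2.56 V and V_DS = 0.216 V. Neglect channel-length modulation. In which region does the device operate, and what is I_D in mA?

k_n = μ_nC_ox · (W/L) = 0.7104 mA/V².
V_ov = V_GS − V_TN = 2.56 − 1.12 = 1.44 V.
Since V_DS = 0.216 V < V_ov = 1.44 V, the device is in the triode region.
I_D = k_n [V_ov · V_DS − ½ V_DS²] = 0.7104 × [1.44 × 0.216 − 0.5 × 0.216²] = 0.204 mA.

Triode; I_D = 0.204 mA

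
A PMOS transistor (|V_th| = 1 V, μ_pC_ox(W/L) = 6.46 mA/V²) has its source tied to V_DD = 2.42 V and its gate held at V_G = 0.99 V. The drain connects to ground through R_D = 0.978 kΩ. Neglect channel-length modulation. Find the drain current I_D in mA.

I_D = 0.597 mA

V_SG = V_DD − V_G = 2.42 − 0.99 = 1.43 V, so V_ov = 1.43 − 1 = 0.43 V.
Assume saturation: I_D = ½ k_p V_ov² = 0.5 × 6.46 × 0.43² = 0.597 mA, giving V_SD = V_DD − I_D R_D = 2.42 − 0.597 × 0.978 = 1.84 V.
V_SD = 1.84 V ≥ V_ov = 0.43 V, confirming saturation.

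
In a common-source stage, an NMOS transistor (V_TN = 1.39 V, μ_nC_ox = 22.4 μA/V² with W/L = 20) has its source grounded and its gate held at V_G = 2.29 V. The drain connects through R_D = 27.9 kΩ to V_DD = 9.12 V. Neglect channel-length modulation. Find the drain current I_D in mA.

I_D = 0.181 mA

V_GS = V_G = 2.29 V, so V_ov = 2.29 − 1.39 = 0.9 V.
k_n = μ_nC_ox · (W/L) = 0.448 mA/V².
Assume saturation: I_D = ½ k_n V_ov² = 0.5 × 0.448 × 0.9² = 0.181 mA, giving V_DS = V_DD − I_D R_D = 9.12 − 0.181 × 27.9 = 4.06 V.
V_DS = 4.06 V ≥ V_ov = 0.9 V, confirming saturation.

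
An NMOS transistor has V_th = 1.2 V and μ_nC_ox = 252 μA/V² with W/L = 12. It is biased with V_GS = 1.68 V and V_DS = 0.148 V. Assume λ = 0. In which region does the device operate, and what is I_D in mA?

k_n = μ_nC_ox · (W/L) = 3.024 mA/V².
V_ov = V_GS − V_th = 1.68 − 1.2 = 0.48 V.
Since V_DS = 0.148 V < V_ov = 0.48 V, the device is in the triode region.
I_D = k_n [V_ov · V_DS − ½ V_DS²] = 3.024 × [0.48 × 0.148 − 0.5 × 0.148²] = 0.182 mA.

Triode; I_D = 0.182 mA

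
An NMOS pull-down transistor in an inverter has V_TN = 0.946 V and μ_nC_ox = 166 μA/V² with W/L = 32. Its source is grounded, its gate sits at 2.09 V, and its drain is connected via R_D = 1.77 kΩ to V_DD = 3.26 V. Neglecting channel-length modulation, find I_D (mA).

V_GS = V_G = 2.09 V, so V_ov = 2.09 − 0.946 = 1.14 V.
k_n = μ_nC_ox · (W/L) = 5.312 mA/V².
Assume saturation: I_D = ½ k_n V_ov² = 0.5 × 5.312 × 1.14² = 3.48 mA, giving V_DS = V_DD − I_D R_D = 3.26 − 3.48 × 1.77 = -2.89 V.
But -2.89 V < V_ov = 1.14 V, so the device is actually in triode.
In triode I_D = k_n[V_ov V_DS − ½ V_DS²] and I_D = (V_DD − V_DS)/R_D. Equating: 4.7 V_DS² − 11.76 V_DS + 3.26 = 0, giving V_DS = 0.318 V (the root below V_ov).
I_D = (3.26 − 0.318) / 1.77 = 1.66 mA.

I_D = 1.66 mA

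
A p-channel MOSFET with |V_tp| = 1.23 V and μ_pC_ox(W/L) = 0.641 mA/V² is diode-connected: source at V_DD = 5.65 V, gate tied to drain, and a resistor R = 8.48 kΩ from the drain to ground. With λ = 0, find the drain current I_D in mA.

With gate tied to drain, V_SG = V_SD ≥ V_SG − |V_tp|, so the device is in saturation.
KCL at the drain: ½ k_p (V_SG − |V_tp|)² = (V_DD − V_SG)/R.
Let x = V_SG − 1.23. Then 2.72 x² + x − 4.42 = 0, giving x = 1.1 V (positive root), so V_SG = 2.33 V.
I_D = (V_DD − V_SG)/R = (5.65 − 2.33) / 8.48 = 0.391 mA.

I_D = 0.391 mA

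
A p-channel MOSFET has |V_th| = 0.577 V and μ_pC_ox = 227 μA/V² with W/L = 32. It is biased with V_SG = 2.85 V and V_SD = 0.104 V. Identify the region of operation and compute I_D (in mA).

k_p = μ_pC_ox · (W/L) = 7.264 mA/V².
V_ov = V_SG − |V_th| = 2.85 − 0.577 = 2.27 V.
Since V_SD = 0.104 V < V_ov = 2.27 V, the device is in the triode region.
I_D = k_p [V_ov · V_SD − ½ V_SD²] = 7.264 × [2.27 × 0.104 − 0.5 × 0.104²] = 1.68 mA.

Triode; I_D = 1.68 mA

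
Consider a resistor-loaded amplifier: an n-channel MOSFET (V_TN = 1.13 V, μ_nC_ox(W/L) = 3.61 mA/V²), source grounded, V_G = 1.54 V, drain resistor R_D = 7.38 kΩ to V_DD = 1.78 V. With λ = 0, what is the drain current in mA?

V_GS = V_G = 1.54 V, so V_ov = 1.54 − 1.13 = 0.41 V.
Assume saturation: I_D = ½ k_n V_ov² = 0.5 × 3.61 × 0.41² = 0.303 mA, giving V_DS = V_DD − I_D R_D = 1.78 − 0.303 × 7.38 = -0.459 V.
But -0.459 V < V_ov = 0.41 V, so the device is actually in triode.
In triode I_D = k_n[V_ov V_DS − ½ V_DS²] and I_D = (V_DD − V_DS)/R_D. Equating: 13.3 V_DS² − 11.92 V_DS + 1.78 = 0, giving V_DS = 0.189 V (the root below V_ov).
I_D = (1.78 − 0.189) / 7.38 = 0.216 mA.

I_D = 0.216 mA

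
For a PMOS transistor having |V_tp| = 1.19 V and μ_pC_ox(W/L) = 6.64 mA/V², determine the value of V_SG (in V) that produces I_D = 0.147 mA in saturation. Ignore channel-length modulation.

In saturation I_D = ½ k_p (V_SG − |V_tp|)², so V_SG − |V_tp| = √(2 I_D / k_p) = √(2 × 0.147 / 6.64) = 0.21 V.
V_SG = 1.19 + 0.21 = 1.4 V.

V_SG = 1.40 V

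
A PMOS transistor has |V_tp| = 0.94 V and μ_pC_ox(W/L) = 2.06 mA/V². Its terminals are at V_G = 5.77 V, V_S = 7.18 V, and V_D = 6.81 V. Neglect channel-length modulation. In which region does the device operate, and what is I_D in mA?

Triode; I_D = 0.217 mA

V_SG = V_S − V_G = 7.18 − 5.77 = 1.41 V; V_SD = V_S − V_D = 7.18 − 6.81 = 0.37 V.
V_ov = V_SG − |V_tp| = 1.41 − 0.94 = 0.47 V.
Since V_SD = 0.37 V < V_ov = 0.47 V, the device is in the triode region.
I_D = k_p [V_ov · V_SD − ½ V_SD²] = 2.06 × [0.47 × 0.37 − 0.5 × 0.37²] = 0.217 mA.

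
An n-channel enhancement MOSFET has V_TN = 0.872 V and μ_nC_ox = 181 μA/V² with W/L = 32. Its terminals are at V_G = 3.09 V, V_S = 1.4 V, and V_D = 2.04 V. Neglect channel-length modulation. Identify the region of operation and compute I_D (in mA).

Triode; I_D = 1.85 mA

V_GS = V_G − V_S = 3.09 − 1.4 = 1.69 V; V_DS = V_D − V_S = 2.04 − 1.4 = 0.64 V.
k_n = μ_nC_ox · (W/L) = 5.792 mA/V².
V_ov = V_GS − V_TN = 1.69 − 0.872 = 0.818 V.
Since V_DS = 0.64 V < V_ov = 0.818 V, the device is in the triode region.
I_D = k_n [V_ov · V_DS − ½ V_DS²] = 5.792 × [0.818 × 0.64 − 0.5 × 0.64²] = 1.85 mA.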